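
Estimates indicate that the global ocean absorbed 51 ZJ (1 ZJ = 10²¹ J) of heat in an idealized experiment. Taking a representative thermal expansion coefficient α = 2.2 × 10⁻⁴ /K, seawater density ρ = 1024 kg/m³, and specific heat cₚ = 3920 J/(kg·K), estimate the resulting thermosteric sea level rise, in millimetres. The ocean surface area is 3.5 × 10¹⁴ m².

Per unit area: Q = 51×10²¹ / (3.5×10¹⁴) ≈ 1.457×10⁸ J/m²
Δh = αQ/(ρcₚ) = 2.2×10⁻⁴ × 1.457×10⁸ / (1024 × 3920) ≈ 0.0079854 m

about 8.0 mm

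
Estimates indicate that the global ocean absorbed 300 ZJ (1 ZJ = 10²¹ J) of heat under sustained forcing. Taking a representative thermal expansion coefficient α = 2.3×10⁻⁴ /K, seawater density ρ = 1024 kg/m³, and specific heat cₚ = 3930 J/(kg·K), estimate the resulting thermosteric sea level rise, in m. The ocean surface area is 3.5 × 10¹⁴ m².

Δh = 0.0490 m

Per unit area: Q = 300×10²¹ / (3.5×10¹⁴) ≈ 8.571×10⁸ J/m²
Δh = αQ/(ρcₚ) = 2.3×10⁻⁴ × 8.571×10⁸ / (1024 × 3930) ≈ 0.048985 m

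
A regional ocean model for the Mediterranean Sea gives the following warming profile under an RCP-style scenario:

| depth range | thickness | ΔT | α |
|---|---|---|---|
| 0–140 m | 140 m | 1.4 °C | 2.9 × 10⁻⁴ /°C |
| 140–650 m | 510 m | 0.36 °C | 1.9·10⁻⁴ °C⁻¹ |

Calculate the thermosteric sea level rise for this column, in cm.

0–140 m: 1.4 × 2.9×10⁻⁴ × 140 = 0.05684 m
510 × 1.9×10⁻⁴ × 0.36 = 0.034884 m
Δh = 0.05684 + 0.034884 = 0.091724 m

9.2 cm of thermosteric rise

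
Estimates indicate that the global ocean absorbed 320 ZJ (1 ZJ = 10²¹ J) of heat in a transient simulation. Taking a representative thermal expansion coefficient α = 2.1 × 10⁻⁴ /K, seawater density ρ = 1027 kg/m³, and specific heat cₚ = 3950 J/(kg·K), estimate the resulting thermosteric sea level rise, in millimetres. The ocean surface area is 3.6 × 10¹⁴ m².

46.0 mm

Per unit area: Q = 320×10²¹ / (3.6×10¹⁴) ≈ 8.889×10⁸ J/m²
Δh = αQ/(ρcₚ) = 2.1×10⁻⁴ × 8.889×10⁸ / (1027 × 3950) ≈ 0.046016 m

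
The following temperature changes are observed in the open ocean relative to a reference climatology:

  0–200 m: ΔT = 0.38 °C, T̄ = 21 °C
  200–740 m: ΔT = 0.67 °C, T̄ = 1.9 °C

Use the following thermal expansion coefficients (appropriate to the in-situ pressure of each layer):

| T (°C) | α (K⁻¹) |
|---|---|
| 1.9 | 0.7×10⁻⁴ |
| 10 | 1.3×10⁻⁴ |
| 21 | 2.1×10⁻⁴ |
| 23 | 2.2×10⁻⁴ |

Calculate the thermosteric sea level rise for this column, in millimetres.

Layer 1 at 21 °C → α = 2.1×10⁻⁴ K⁻¹
Layer 2 at 1.9 °C → α = 0.7×10⁻⁴ K⁻¹
0.38 × 200 × 2.1×10⁻⁴ = 0.01596 m
0.7×10⁻⁴ × 0.67 × 540 = 0.025326 m
Δh = 0.01596 + 0.025326 = 0.041286 m

41 mm of thermosteric rise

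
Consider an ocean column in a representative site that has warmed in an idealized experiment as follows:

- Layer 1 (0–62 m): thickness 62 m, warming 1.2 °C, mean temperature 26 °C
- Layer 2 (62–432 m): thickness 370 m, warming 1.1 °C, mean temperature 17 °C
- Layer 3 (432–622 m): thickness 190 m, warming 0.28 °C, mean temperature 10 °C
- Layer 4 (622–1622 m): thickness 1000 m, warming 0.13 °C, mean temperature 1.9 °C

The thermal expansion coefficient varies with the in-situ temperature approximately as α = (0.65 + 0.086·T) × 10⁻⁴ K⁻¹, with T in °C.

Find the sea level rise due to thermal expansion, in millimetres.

about 130 mm

Layer 1: α = (0.65 + 0.086×26)×10⁻⁴ = 2.886×10⁻⁴ K⁻¹
Layer 2: α = (0.65 + 0.086×17)×10⁻⁴ = 2.112×10⁻⁴ K⁻¹
Layer 3: α = (0.65 + 0.086×10)×10⁻⁴ = 1.51×10⁻⁴ K⁻¹
Layer 4: α = (0.65 + 0.086×1.9)×10⁻⁴ = 0.8134×10⁻⁴ K⁻¹
2.886×10⁻⁴ × 1.2 × 62 = 0.02147184 m
2.112×10⁻⁴ × 370 × 1.1 = 0.0859584 m
1.51×10⁻⁴ × 190 × 0.28 = 0.0080332 m
Layer 4: 0.8134×10⁻⁴ × 0.13 × 1000 = 0.0105742 m
Δh = 0.02147184 + 0.0859584 + 0.0080332 + 0.0105742 = 0.12603764 m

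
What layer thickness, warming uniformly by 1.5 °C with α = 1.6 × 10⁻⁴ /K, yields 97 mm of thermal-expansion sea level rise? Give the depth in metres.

H = Δh/(αΔT) = 0.097 / (1.6×10⁻⁴ × 1.5) ≈ 404.2 m

about 400 m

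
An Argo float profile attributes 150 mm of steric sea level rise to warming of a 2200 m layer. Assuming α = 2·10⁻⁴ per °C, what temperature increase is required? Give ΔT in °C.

about 0.34 °C

ΔT = Δh/(αH) = 0.15 / (2×10⁻⁴ × 2200) ≈ 0.3409 °C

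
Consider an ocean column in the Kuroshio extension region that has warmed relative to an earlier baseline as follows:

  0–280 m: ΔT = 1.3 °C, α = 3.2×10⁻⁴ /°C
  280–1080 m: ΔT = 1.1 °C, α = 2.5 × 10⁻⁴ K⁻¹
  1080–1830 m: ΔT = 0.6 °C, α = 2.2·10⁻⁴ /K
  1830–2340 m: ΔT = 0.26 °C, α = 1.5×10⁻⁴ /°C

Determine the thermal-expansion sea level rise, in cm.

3.2×10⁻⁴ × 280 × 1.3 = 0.11648 m
1.1 × 800 × 2.5×10⁻⁴ = 0.22000 m
2.2×10⁻⁴ × 750 × 0.6 = 0.09900 m
Layer 4: 0.26 × 510 × 1.5×10⁻⁴ = 0.01989 m
Δh = 0.11648 + 0.22000 + 0.09900 + 0.01989 = 0.45537 m

about 45.5 cm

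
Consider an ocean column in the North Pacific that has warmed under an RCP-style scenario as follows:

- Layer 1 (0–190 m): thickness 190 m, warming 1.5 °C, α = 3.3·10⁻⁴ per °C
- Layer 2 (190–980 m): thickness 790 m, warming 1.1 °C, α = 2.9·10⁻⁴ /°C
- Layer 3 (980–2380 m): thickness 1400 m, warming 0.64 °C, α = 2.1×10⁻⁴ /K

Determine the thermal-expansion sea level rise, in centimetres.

Layer 1: 190 × 3.3×10⁻⁴ × 1.5 = 0.09405 m
Layer 2: 790 × 2.9×10⁻⁴ × 1.1 = 0.25201 m
0.64 × 2.1×10⁻⁴ × 1400 = 0.18816 m
Δh = 0.09405 + 0.25201 + 0.18816 = 0.53422 m

53 cm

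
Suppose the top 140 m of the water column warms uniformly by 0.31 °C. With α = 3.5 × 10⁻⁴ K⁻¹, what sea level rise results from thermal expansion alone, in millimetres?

about 15.2 mm

Δh = αΔT·H = 3.5×10⁻⁴ × 0.31 × 140 = 0.01519 m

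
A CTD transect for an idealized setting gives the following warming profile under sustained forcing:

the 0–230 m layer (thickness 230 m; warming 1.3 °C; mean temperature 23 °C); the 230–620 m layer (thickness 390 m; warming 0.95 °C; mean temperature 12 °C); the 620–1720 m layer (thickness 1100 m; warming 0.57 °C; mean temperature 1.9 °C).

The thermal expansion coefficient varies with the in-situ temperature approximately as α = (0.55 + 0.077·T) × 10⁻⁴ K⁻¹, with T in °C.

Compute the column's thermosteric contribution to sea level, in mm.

about 168 mm

Layer 1: α = (0.55 + 0.077×23)×10⁻⁴ = 2.321×10⁻⁴ K⁻¹
Layer 2: α = (0.55 + 0.077×12)×10⁻⁴ = 1.474×10⁻⁴ K⁻¹
Layer 3: α = (0.55 + 0.077×1.9)×10⁻⁴ = 0.6963×10⁻⁴ K⁻¹
230 × 1.3 × 2.321×10⁻⁴ = 0.0693979 m
230–620 m: 1.474×10⁻⁴ × 390 × 0.95 = 0.0546117 m
0.6963×10⁻⁴ × 1100 × 0.57 = 0.04365801 m
Δh = 0.0693979 + 0.0546117 + 0.04365801 = 0.16766761 m ≈ 168 mm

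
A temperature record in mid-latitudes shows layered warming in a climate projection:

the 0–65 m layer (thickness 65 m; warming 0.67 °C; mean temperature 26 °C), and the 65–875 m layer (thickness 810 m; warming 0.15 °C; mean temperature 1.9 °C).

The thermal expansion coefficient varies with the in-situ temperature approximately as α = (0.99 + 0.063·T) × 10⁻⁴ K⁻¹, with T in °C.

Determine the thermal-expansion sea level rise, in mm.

25 mm of thermosteric rise

Layer 1: α = (0.99 + 0.063×26)×10⁻⁴ = 2.628×10⁻⁴ K⁻¹
Layer 2: α = (0.99 + 0.063×1.9)×10⁻⁴ = 1.1097×10⁻⁴ K⁻¹
0.67 × 2.628×10⁻⁴ × 65 = 0.01144494 m
65–875 m: 0.15 × 810 × 1.1097×10⁻⁴ = 0.013482855 m
Δh = 0.01144494 + 0.013482855 = 0.024927795 m ≈ 25 mm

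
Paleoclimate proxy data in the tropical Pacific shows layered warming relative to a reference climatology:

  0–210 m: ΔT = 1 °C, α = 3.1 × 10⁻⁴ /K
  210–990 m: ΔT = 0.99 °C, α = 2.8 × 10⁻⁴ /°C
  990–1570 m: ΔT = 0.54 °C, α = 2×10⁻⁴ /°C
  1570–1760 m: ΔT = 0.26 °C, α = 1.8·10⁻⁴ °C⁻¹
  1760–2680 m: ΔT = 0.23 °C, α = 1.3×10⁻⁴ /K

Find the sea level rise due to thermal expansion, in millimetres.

380 mm

Layer 1: 3.1×10⁻⁴ × 1 × 210 = 0.06510 m
210–990 m: 0.99 × 2.8×10⁻⁴ × 780 = 0.216216 m
Layer 3: 580 × 2×10⁻⁴ × 0.54 = 0.06264 m
Layer 4: 1.8×10⁻⁴ × 0.26 × 190 = 0.008892 m
1760–2680 m: 1.3×10⁻⁴ × 0.23 × 920 = 0.027508 m
Δh = 0.06510 + 0.216216 + 0.06264 + 0.008892 + 0.027508 = 0.380356 m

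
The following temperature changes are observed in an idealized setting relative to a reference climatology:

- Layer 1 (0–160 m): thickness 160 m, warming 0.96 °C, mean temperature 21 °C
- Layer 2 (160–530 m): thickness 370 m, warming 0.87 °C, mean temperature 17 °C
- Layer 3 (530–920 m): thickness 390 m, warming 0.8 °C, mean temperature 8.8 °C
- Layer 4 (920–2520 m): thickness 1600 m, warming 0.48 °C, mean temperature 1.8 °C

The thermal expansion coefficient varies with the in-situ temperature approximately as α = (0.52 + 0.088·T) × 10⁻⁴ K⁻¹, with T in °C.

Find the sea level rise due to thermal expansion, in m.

Layer 1: α = (0.52 + 0.088×21)×10⁻⁴ = 2.368×10⁻⁴ K⁻¹
Layer 2: α = (0.52 + 0.088×17)×10⁻⁴ = 2.016×10⁻⁴ K⁻¹
Layer 3: α = (0.52 + 0.088×8.8)×10⁻⁴ = 1.2944×10⁻⁴ K⁻¹
Layer 4: α = (0.52 + 0.088×1.8)×10⁻⁴ = 0.6784×10⁻⁴ K⁻¹
2.368×10⁻⁴ × 0.96 × 160 = 0.03637248 m
160–530 m: 370 × 2.016×10⁻⁴ × 0.87 = 0.06489504 m
Layer 3: 390 × 0.8 × 1.2944×10⁻⁴ = 0.04038528 m
920–2520 m: 0.6784×10⁻⁴ × 0.48 × 1600 = 0.05210112 m
Δh = 0.03637248 + 0.06489504 + 0.04038528 + 0.05210112 = 0.19375392 m

about 0.19 m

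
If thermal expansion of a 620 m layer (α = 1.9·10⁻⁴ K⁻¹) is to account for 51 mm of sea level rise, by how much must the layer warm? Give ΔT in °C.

ΔT = Δh/(αH) = 0.051 / (1.9×10⁻⁴ × 620) ≈ 0.4329 °C

about 0.433 °C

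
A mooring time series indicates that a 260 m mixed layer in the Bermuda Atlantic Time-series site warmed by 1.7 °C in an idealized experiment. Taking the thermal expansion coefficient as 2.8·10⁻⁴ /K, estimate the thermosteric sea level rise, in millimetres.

Δh = αΔT·H = 2.8×10⁻⁴ × 1.7 × 260 = 0.12376 m

120 mm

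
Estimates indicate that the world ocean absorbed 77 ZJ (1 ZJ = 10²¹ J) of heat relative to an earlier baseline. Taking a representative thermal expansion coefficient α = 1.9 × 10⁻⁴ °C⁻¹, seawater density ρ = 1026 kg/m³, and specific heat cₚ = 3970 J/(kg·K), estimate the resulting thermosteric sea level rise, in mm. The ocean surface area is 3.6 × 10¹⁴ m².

about 10 mm

Per unit area: Q = 77×10²¹ / (3.6×10¹⁴) ≈ 2.139×10⁸ J/m²
Δh = αQ/(ρcₚ) = 1.9×10⁻⁴ × 2.139×10⁸ / (1026 × 3970) ≈ 0.0099776 m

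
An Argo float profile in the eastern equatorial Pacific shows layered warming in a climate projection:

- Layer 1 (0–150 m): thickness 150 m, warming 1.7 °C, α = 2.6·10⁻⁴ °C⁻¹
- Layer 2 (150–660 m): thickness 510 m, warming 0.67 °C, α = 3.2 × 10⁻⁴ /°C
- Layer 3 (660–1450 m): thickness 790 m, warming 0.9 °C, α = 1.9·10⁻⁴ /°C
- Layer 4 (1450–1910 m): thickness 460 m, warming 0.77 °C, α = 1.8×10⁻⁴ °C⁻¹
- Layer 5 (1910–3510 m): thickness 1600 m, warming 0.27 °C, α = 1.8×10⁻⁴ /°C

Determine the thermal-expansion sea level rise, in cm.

0–150 m: 2.6×10⁻⁴ × 1.7 × 150 = 0.06630 m
Layer 2: 3.2×10⁻⁴ × 0.67 × 510 = 0.109344 m
660–1450 m: 1.9×10⁻⁴ × 0.9 × 790 = 0.13509 m
1450–1910 m: 0.77 × 460 × 1.8×10⁻⁴ = 0.063756 m
Layer 5: 1.8×10⁻⁴ × 0.27 × 1600 = 0.07776 m
Δh = 0.06630 + 0.109344 + 0.13509 + 0.063756 + 0.07776 = 0.45225 m

45 cm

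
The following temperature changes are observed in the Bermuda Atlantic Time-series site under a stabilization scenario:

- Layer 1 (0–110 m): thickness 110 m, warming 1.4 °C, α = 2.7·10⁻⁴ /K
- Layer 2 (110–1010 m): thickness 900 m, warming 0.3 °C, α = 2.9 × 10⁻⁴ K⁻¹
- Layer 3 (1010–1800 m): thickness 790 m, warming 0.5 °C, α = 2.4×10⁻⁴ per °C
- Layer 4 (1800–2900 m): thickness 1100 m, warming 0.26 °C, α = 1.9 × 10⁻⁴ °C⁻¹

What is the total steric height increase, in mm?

about 270 mm

110 × 1.4 × 2.7×10⁻⁴ = 0.04158 m
Layer 2: 900 × 2.9×10⁻⁴ × 0.3 = 0.07830 m
1010–1800 m: 790 × 2.4×10⁻⁴ × 0.5 = 0.09480 m
Layer 4: 1100 × 0.26 × 1.9×10⁻⁴ = 0.05434 m
Δh = 0.04158 + 0.07830 + 0.09480 + 0.05434 = 0.26902 m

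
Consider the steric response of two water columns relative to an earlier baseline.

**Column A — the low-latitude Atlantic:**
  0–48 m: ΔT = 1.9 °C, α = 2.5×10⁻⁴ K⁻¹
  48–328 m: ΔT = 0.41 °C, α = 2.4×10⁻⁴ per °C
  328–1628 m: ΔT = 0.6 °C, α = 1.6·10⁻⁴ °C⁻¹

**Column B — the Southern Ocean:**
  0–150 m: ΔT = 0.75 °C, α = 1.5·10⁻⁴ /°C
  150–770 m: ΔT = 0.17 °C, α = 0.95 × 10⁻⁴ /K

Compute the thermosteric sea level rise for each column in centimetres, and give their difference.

A: 17.5 cm; B: 2.69 cm; difference 14.8 cm

A 2.5×10⁻⁴ × 1.9 × 48 = 0.02280 m
A 280 × 0.41 × 2.4×10⁻⁴ = 0.027552 m
A 1.6×10⁻⁴ × 1300 × 0.6 = 0.12480 m
A total: 0.175152 m
B 0–150 m: 1.5×10⁻⁴ × 0.75 × 150 = 0.016875 m
B 150–770 m: 620 × 0.95×10⁻⁴ × 0.17 = 0.010013 m
B total: 0.026888 m
Difference: 0.175152 − 0.026888 = 0.148264 m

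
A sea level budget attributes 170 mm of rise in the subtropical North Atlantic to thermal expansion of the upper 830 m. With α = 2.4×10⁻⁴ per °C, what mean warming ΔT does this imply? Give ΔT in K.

about 0.853 K

ΔT = Δh/(αH) = 0.17 / (2.4×10⁻⁴ × 830) ≈ 0.8534 K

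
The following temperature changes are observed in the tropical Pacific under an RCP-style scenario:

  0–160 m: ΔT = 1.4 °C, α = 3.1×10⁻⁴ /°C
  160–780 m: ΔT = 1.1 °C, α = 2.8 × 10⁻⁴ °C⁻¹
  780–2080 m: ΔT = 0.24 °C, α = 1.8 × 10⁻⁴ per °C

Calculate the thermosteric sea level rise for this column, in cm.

32 cm

3.1×10⁻⁴ × 160 × 1.4 = 0.06944 m
160–780 m: 2.8×10⁻⁴ × 1.1 × 620 = 0.19096 m
780–2080 m: 1300 × 1.8×10⁻⁴ × 0.24 = 0.05616 m
Δh = 0.06944 + 0.19096 + 0.05616 = 0.31656 m ≈ 32 cm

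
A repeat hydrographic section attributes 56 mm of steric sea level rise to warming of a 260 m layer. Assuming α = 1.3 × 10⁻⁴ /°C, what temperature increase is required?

ΔT ≈ 1.66 K

ΔT = Δh/(αH) = 0.056 / (1.3×10⁻⁴ × 260) ≈ 1.657 K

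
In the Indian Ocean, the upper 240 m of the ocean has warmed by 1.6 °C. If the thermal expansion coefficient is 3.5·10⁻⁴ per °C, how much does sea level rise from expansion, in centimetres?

Δh = αΔT·H = 3.5×10⁻⁴ × 1.6 × 240 = 0.13440 m

Δh = 13.4 cm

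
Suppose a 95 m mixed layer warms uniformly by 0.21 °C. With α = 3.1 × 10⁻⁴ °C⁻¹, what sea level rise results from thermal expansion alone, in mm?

Δh = αΔT·H = 3.1×10⁻⁴ × 0.21 × 95 = 0.0061845 m

6.18 mm of thermosteric rise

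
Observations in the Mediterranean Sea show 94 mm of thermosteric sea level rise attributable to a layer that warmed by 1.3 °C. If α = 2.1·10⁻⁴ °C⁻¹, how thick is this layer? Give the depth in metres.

344 m

H = Δh/(αΔT) = 0.094 / (2.1×10⁻⁴ × 1.3) ≈ 344.3 m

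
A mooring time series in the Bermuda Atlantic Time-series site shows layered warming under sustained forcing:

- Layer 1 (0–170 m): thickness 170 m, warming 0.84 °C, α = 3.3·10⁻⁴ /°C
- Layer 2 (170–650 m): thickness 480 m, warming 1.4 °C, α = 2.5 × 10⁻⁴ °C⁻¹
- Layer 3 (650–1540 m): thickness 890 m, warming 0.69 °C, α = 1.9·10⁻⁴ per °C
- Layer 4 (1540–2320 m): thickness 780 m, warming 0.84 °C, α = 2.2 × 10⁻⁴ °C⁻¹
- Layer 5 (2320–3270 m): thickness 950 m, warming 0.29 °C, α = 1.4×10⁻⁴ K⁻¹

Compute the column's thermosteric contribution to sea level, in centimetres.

0.84 × 170 × 3.3×10⁻⁴ = 0.047124 m
170–650 m: 1.4 × 480 × 2.5×10⁻⁴ = 0.16800 m
650–1540 m: 0.69 × 1.9×10⁻⁴ × 890 = 0.116679 m
1540–2320 m: 0.84 × 2.2×10⁻⁴ × 780 = 0.144144 m
1.4×10⁻⁴ × 0.29 × 950 = 0.03857 m
Δh = 0.047124 + 0.16800 + 0.116679 + 0.144144 + 0.03857 = 0.514517 m ≈ 51.5 cm

51.5 cm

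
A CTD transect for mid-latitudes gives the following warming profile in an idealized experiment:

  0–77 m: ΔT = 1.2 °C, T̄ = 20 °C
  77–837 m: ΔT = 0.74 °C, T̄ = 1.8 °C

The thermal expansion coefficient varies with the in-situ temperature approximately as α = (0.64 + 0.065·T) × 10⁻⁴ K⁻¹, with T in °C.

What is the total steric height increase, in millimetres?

Δh ≈ 60.5 mm

Layer 1: α = (0.64 + 0.065×20)×10⁻⁴ = 1.94×10⁻⁴ K⁻¹
Layer 2: α = (0.64 + 0.065×1.8)×10⁻⁴ = 0.757×10⁻⁴ K⁻¹
0–77 m: 1.94×10⁻⁴ × 1.2 × 77 = 0.0179256 m
0.74 × 760 × 0.757×10⁻⁴ = 0.04257368 m
Δh = 0.0179256 + 0.04257368 = 0.06049928 m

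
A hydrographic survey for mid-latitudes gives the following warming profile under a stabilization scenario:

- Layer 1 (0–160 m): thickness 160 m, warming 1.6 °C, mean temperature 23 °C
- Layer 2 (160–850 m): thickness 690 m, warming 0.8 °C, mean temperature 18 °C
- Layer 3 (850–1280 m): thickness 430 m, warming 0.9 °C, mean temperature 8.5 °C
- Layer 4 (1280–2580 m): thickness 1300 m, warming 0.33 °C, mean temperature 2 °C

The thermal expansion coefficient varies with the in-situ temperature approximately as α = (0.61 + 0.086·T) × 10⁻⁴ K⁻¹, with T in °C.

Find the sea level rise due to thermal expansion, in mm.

Δh = 271 mm

Layer 1: α = (0.61 + 0.086×23)×10⁻⁴ = 2.588×10⁻⁴ K⁻¹
Layer 2: α = (0.61 + 0.086×18)×10⁻⁴ = 2.158×10⁻⁴ K⁻¹
Layer 3: α = (0.61 + 0.086×8.5)×10⁻⁴ = 1.341×10⁻⁴ K⁻¹
Layer 4: α = (0.61 + 0.086×2)×10⁻⁴ = 0.782×10⁻⁴ K⁻¹
Layer 1: 160 × 2.588×10⁻⁴ × 1.6 = 0.0662528 m
2.158×10⁻⁴ × 0.8 × 690 = 0.1191216 m
430 × 0.9 × 1.341×10⁻⁴ = 0.0518967 m
0.33 × 0.782×10⁻⁴ × 1300 = 0.0335478 m
Δh = 0.0662528 + 0.1191216 + 0.0518967 + 0.0335478 = 0.2708189 m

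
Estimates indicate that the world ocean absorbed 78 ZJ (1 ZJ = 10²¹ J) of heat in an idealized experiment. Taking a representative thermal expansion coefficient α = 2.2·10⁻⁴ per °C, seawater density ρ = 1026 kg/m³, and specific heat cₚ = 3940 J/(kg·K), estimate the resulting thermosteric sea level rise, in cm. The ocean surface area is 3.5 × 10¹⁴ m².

Per unit area: Q = 78×10²¹ / (3.5×10¹⁴) ≈ 2.229×10⁸ J/m²
Δh = αQ/(ρcₚ) = 2.2×10⁻⁴ × 2.229×10⁸ / (1026 × 3940) ≈ 0.012131 m

1.21 cm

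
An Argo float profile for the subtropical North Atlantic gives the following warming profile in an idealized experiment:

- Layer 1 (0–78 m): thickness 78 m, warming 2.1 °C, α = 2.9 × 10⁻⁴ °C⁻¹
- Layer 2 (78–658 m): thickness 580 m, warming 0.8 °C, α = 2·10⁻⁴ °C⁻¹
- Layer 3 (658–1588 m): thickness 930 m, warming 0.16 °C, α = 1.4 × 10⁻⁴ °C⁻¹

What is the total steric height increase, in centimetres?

0–78 m: 2.1 × 78 × 2.9×10⁻⁴ = 0.047502 m
78–658 m: 0.8 × 580 × 2×10⁻⁴ = 0.09280 m
658–1588 m: 930 × 1.4×10⁻⁴ × 0.16 = 0.020832 m
Δh = 0.047502 + 0.09280 + 0.020832 = 0.161134 m ≈ 16.1 cm

Δh = 16.1 cm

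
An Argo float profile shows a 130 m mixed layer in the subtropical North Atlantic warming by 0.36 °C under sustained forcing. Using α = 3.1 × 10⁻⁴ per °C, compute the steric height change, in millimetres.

Δh = αΔT·H = 3.1×10⁻⁴ × 0.36 × 130 = 0.014508 m

Δh ≈ 14.5 mm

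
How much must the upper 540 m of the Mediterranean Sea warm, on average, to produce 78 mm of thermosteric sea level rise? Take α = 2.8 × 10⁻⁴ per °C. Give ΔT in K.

0.516 K

ΔT = Δh/(αH) = 0.078 / (2.8×10⁻⁴ × 540) ≈ 0.5159 K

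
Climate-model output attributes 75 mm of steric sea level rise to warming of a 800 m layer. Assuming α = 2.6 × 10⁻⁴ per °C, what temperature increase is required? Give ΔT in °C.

ΔT = Δh/(αH) = 0.075 / (2.6×10⁻⁴ × 800) ≈ 0.3606 °C

0.361 °C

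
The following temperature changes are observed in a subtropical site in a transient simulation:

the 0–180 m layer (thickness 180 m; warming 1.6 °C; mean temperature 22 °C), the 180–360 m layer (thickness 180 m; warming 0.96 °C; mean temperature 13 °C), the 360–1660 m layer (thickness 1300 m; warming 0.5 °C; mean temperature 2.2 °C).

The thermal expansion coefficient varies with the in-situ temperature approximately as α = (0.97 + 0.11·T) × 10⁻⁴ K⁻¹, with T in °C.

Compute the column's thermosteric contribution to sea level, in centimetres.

Layer 1: α = (0.97 + 0.11×22)×10⁻⁴ = 3.39×10⁻⁴ K⁻¹
Layer 2: α = (0.97 + 0.11×13)×10⁻⁴ = 2.4×10⁻⁴ K⁻¹
Layer 3: α = (0.97 + 0.11×2.2)×10⁻⁴ = 1.212×10⁻⁴ K⁻¹
1.6 × 3.39×10⁻⁴ × 180 = 0.097632 m
180–360 m: 180 × 0.96 × 2.4×10⁻⁴ = 0.041472 m
360–1660 m: 1.212×10⁻⁴ × 1300 × 0.5 = 0.07878 m
Δh = 0.097632 + 0.041472 + 0.07878 = 0.217884 m ≈ 21.8 cm

21.8 cm of thermosteric rise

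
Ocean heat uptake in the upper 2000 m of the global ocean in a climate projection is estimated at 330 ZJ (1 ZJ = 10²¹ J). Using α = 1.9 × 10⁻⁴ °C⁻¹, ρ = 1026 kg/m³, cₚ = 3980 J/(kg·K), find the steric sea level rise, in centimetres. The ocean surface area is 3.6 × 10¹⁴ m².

4.27 cm

Per unit area: Q = 330×10²¹ / (3.6×10¹⁴) ≈ 9.167×10⁸ J/m²
Δh = αQ/(ρcₚ) = 1.9×10⁻⁴ × 9.167×10⁸ / (1026 × 3980) ≈ 0.042653 m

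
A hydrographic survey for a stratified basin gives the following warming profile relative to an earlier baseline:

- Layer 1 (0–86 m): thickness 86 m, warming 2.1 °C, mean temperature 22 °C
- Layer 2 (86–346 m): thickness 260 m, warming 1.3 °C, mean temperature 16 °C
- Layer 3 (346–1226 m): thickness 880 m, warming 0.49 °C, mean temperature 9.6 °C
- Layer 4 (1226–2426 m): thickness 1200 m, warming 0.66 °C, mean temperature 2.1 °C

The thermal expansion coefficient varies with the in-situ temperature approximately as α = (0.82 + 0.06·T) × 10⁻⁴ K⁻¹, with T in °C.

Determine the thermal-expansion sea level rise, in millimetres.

about 234 mm

Layer 1: α = (0.82 + 0.06×22)×10⁻⁴ = 2.14×10⁻⁴ K⁻¹
Layer 2: α = (0.82 + 0.06×16)×10⁻⁴ = 1.78×10⁻⁴ K⁻¹
Layer 3: α = (0.82 + 0.06×9.6)×10⁻⁴ = 1.396×10⁻⁴ K⁻¹
Layer 4: α = (0.82 + 0.06×2.1)×10⁻⁴ = 0.946×10⁻⁴ K⁻¹
2.1 × 2.14×10⁻⁴ × 86 = 0.0386484 m
1.3 × 260 × 1.78×10⁻⁴ = 0.060164 m
0.49 × 880 × 1.396×10⁻⁴ = 0.06019552 m
Layer 4: 0.946×10⁻⁴ × 1200 × 0.66 = 0.0749232 m
Δh = 0.0386484 + 0.060164 + 0.06019552 + 0.0749232 = 0.23393112 m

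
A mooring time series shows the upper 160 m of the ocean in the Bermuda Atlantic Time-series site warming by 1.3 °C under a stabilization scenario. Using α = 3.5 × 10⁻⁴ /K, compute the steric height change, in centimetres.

Δh = αΔT·H = 3.5×10⁻⁴ × 1.3 × 160 = 0.07280 m

7.28 cm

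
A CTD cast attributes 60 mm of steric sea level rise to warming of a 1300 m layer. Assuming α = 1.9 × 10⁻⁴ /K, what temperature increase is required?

0.243 K

ΔT = Δh/(αH) = 0.06 / (1.9×10⁻⁴ × 1300) ≈ 0.2429 K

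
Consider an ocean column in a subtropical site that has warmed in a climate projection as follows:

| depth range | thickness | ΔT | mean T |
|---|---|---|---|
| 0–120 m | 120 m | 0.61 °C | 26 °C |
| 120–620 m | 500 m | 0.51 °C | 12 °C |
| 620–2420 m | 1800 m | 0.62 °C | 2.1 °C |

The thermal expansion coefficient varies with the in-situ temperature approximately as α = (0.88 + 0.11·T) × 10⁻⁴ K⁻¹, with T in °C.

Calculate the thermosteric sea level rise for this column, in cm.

Layer 1: α = (0.88 + 0.11×26)×10⁻⁴ = 3.74×10⁻⁴ K⁻¹
Layer 2: α = (0.88 + 0.11×12)×10⁻⁴ = 2.2×10⁻⁴ K⁻¹
Layer 3: α = (0.88 + 0.11×2.1)×10⁻⁴ = 1.111×10⁻⁴ K⁻¹
0–120 m: 120 × 3.74×10⁻⁴ × 0.61 = 0.0273768 m
Layer 2: 2.2×10⁻⁴ × 0.51 × 500 = 0.05610 m
1.111×10⁻⁴ × 0.62 × 1800 = 0.1239876 m
Δh = 0.0273768 + 0.05610 + 0.1239876 = 0.2074644 m

20.7 cm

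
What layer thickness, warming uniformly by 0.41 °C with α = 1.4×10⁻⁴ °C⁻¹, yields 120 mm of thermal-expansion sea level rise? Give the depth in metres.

about 2100 m

H = Δh/(αΔT) = 0.12 / (1.4×10⁻⁴ × 0.41) ≈ 2091 m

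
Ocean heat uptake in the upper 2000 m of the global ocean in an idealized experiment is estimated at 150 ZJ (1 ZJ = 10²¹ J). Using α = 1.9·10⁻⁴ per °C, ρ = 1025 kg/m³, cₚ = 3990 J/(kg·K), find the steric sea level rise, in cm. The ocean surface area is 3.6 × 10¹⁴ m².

Δh ≈ 1.94 cm

Per unit area: Q = 150×10²¹ / (3.6×10¹⁴) ≈ 4.167×10⁸ J/m²
Δh = αQ/(ρcₚ) = 1.9×10⁻⁴ × 4.167×10⁸ / (1025 × 3990) ≈ 0.019359 m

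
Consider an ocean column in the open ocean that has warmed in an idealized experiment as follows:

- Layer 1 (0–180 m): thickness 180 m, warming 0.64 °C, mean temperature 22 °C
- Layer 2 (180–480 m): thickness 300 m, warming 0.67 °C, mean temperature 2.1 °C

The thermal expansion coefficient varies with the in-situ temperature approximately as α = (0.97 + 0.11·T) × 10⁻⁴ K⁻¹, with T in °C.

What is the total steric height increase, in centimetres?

Δh ≈ 6.32 cm

Layer 1: α = (0.97 + 0.11×22)×10⁻⁴ = 3.39×10⁻⁴ K⁻¹
Layer 2: α = (0.97 + 0.11×2.1)×10⁻⁴ = 1.201×10⁻⁴ K⁻¹
0–180 m: 3.39×10⁻⁴ × 180 × 0.64 = 0.0390528 m
1.201×10⁻⁴ × 300 × 0.67 = 0.0241401 m
Δh = 0.0390528 + 0.0241401 = 0.0631929 m ≈ 6.32 cm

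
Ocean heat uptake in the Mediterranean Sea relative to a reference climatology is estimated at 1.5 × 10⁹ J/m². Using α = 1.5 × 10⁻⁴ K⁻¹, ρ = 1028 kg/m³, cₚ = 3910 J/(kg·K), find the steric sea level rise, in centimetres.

about 5.60 cm

Δh = αQ/(ρcₚ) = 1.5×10⁻⁴ × 1.5×10⁹ / (1028 × 3910) ≈ 0.055977 m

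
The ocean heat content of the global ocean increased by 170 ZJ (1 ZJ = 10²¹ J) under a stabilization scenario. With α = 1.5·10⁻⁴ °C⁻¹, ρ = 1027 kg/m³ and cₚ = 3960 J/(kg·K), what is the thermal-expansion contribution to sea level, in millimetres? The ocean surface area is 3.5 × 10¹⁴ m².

Per unit area: Q = 170×10²¹ / (3.5×10¹⁴) ≈ 4.857×10⁸ J/m²
Δh = αQ/(ρcₚ) = 1.5×10⁻⁴ × 4.857×10⁸ / (1027 × 3960) ≈ 0.017914 m

Δh ≈ 18 mm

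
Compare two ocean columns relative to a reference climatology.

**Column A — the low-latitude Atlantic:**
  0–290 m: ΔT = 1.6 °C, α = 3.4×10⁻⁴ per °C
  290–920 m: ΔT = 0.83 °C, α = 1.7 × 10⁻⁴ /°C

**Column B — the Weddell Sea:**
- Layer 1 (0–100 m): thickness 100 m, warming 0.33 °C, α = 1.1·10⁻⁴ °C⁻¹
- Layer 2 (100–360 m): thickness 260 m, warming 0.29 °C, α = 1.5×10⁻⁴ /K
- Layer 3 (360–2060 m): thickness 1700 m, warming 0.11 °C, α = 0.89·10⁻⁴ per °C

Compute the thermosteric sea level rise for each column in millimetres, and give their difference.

A: 250 mm; B: 32 mm; difference 220 mm

A 1.6 × 290 × 3.4×10⁻⁴ = 0.15776 m
A Layer 2: 1.7×10⁻⁴ × 630 × 0.83 = 0.088893 m
A total: 0.246653 m
B 0–100 m: 100 × 0.33 × 1.1×10⁻⁴ = 0.00363 m
B 100–360 m: 1.5×10⁻⁴ × 260 × 0.29 = 0.01131 m
B 1700 × 0.89×10⁻⁴ × 0.11 = 0.016643 m
B total: 0.031583 m
Difference: 0.246653 − 0.031583 = 0.21507 m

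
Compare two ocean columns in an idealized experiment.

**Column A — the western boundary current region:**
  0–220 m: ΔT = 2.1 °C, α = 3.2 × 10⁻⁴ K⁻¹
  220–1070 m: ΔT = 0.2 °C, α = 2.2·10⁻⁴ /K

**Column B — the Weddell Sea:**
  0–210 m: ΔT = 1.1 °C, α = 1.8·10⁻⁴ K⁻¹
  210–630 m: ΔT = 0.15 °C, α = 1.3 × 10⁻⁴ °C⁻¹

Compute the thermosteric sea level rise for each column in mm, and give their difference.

A: 185 mm; B: 49.8 mm; difference 135 mm

A 0–220 m: 2.1 × 220 × 3.2×10⁻⁴ = 0.14784 m
A 220–1070 m: 850 × 0.2 × 2.2×10⁻⁴ = 0.03740 m
A total: 0.18524 m
B Layer 1: 1.1 × 1.8×10⁻⁴ × 210 = 0.04158 m
B 1.3×10⁻⁴ × 420 × 0.15 = 0.00819 m
B total: 0.04977 m
Difference: 0.18524 − 0.04977 = 0.13547 m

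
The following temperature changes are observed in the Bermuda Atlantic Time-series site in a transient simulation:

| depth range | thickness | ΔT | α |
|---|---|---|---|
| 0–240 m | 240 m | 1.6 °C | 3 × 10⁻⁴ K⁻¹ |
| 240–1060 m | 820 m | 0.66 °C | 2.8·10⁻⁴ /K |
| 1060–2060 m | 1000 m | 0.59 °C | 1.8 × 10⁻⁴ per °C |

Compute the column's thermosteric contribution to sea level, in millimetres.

0–240 m: 1.6 × 240 × 3×10⁻⁴ = 0.11520 m
240–1060 m: 0.66 × 2.8×10⁻⁴ × 820 = 0.151536 m
1060–2060 m: 1000 × 0.59 × 1.8×10⁻⁴ = 0.10620 m
Δh = 0.11520 + 0.151536 + 0.10620 = 0.372936 m

Δh = 370 mm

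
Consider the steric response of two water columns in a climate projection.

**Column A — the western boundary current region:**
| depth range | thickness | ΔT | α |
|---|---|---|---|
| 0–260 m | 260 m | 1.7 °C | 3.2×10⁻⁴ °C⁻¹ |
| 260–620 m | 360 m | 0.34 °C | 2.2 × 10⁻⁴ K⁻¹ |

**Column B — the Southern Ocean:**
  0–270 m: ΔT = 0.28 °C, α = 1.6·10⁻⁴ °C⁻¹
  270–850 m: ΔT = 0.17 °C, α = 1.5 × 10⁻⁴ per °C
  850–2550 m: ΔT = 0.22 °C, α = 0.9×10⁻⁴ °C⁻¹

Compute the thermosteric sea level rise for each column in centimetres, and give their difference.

A 0–260 m: 3.2×10⁻⁴ × 1.7 × 260 = 0.14144 m
A 0.34 × 2.2×10⁻⁴ × 360 = 0.026928 m
A total: 0.168368 m
B Layer 1: 0.28 × 1.6×10⁻⁴ × 270 = 0.012096 m
B 270–850 m: 0.17 × 580 × 1.5×10⁻⁴ = 0.01479 m
B 850–2550 m: 0.22 × 0.9×10⁻⁴ × 1700 = 0.03366 m
B total: 0.060546 m
Difference: 0.168368 − 0.060546 = 0.107822 m

Δh_A ≈ 16.8 cm, Δh_B ≈ 6.05 cm; difference ≈ 10.8 cm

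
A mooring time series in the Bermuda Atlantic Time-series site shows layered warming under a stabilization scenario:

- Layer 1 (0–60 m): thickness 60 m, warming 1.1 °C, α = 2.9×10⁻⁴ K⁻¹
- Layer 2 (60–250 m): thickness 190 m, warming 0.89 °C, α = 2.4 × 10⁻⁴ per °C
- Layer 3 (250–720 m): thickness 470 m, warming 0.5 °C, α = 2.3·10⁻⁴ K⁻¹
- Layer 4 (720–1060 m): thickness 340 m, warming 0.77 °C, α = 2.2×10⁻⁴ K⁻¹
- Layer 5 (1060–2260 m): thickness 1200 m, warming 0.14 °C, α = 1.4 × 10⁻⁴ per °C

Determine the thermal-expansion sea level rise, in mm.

195 mm of thermosteric rise

Layer 1: 60 × 1.1 × 2.9×10⁻⁴ = 0.01914 m
60–250 m: 0.89 × 2.4×10⁻⁴ × 190 = 0.040584 m
470 × 2.3×10⁻⁴ × 0.5 = 0.05405 m
Layer 4: 2.2×10⁻⁴ × 0.77 × 340 = 0.057596 m
1060–2260 m: 1200 × 0.14 × 1.4×10⁻⁴ = 0.02352 m
Δh = 0.01914 + 0.040584 + 0.05405 + 0.057596 + 0.02352 = 0.19489 m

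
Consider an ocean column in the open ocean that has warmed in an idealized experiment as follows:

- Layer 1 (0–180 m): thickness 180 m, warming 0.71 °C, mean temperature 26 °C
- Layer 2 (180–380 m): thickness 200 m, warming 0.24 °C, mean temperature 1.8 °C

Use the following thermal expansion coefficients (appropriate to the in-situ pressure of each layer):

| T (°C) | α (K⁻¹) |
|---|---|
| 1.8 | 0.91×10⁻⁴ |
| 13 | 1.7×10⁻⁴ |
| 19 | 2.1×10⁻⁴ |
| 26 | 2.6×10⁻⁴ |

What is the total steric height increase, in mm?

about 38 mm

Layer 1 at 26 °C → α = 2.6×10⁻⁴ K⁻¹
Layer 2 at 1.8 °C → α = 0.91×10⁻⁴ K⁻¹
2.6×10⁻⁴ × 0.71 × 180 = 0.033228 m
Layer 2: 200 × 0.24 × 0.91×10⁻⁴ = 0.004368 m
Δh = 0.033228 + 0.004368 = 0.037596 m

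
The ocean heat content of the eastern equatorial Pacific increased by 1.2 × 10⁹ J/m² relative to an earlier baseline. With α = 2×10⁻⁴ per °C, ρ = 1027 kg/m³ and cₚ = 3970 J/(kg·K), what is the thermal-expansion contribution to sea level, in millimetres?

Δh = αQ/(ρcₚ) = 2×10⁻⁴ × 1.2×10⁹ / (1027 × 3970) ≈ 0.058864 m

Δh ≈ 58.9 mm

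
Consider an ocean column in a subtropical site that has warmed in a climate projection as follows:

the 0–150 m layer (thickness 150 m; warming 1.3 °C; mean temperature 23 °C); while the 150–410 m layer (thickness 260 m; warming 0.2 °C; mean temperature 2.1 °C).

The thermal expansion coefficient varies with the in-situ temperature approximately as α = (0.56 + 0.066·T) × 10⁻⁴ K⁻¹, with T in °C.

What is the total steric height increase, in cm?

Layer 1: α = (0.56 + 0.066×23)×10⁻⁴ = 2.078×10⁻⁴ K⁻¹
Layer 2: α = (0.56 + 0.066×2.1)×10⁻⁴ = 0.6986×10⁻⁴ K⁻¹
150 × 1.3 × 2.078×10⁻⁴ = 0.040521 m
150–410 m: 0.2 × 260 × 0.6986×10⁻⁴ = 0.00363272 m
Δh = 0.040521 + 0.00363272 = 0.04415372 m

about 4.42 cm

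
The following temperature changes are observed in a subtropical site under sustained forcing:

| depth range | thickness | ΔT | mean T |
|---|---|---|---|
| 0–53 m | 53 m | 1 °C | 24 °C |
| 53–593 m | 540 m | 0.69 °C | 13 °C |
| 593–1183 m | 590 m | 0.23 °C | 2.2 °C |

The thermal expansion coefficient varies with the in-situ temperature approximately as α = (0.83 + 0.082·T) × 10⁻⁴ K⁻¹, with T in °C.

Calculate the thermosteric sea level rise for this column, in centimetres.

Layer 1: α = (0.83 + 0.082×24)×10⁻⁴ = 2.798×10⁻⁴ K⁻¹
Layer 2: α = (0.83 + 0.082×13)×10⁻⁴ = 1.896×10⁻⁴ K⁻¹
Layer 3: α = (0.83 + 0.082×2.2)×10⁻⁴ = 1.0104×10⁻⁴ K⁻¹
Layer 1: 1 × 53 × 2.798×10⁻⁴ = 0.0148294 m
53–593 m: 1.896×10⁻⁴ × 0.69 × 540 = 0.07064496 m
593–1183 m: 0.23 × 1.0104×10⁻⁴ × 590 = 0.013711128 m
Δh = 0.0148294 + 0.07064496 + 0.013711128 = 0.099185488 m ≈ 9.92 cm

9.92 cm of thermosteric rise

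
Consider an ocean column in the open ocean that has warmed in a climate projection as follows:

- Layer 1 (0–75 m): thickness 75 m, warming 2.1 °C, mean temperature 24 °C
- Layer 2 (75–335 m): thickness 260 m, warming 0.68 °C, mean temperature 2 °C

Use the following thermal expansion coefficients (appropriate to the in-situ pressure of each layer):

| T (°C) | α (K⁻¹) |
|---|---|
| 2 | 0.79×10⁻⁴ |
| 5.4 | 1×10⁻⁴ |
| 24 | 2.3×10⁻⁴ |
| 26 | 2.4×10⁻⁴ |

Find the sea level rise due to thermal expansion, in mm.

50.2 mm

Layer 1 at 24 °C → α = 2.3×10⁻⁴ K⁻¹
Layer 2 at 2 °C → α = 0.79×10⁻⁴ K⁻¹
0–75 m: 2.1 × 75 × 2.3×10⁻⁴ = 0.036225 m
0.79×10⁻⁴ × 0.68 × 260 = 0.0139672 m
Δh = 0.036225 + 0.0139672 = 0.0501922 m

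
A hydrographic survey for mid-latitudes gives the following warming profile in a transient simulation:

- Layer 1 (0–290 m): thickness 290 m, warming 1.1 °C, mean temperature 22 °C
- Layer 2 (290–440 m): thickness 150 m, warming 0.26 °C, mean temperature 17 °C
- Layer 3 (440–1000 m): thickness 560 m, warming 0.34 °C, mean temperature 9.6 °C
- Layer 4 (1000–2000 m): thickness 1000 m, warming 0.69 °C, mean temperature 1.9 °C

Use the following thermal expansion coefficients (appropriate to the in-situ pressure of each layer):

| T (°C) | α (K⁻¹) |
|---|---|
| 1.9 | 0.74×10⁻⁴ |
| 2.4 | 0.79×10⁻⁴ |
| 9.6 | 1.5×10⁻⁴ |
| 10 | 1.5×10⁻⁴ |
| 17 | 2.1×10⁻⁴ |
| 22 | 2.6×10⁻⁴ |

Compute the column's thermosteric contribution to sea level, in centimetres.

about 17 cm

Layer 1 at 22 °C → α = 2.6×10⁻⁴ K⁻¹
Layer 2 at 17 °C → α = 2.1×10⁻⁴ K⁻¹
Layer 3 at 9.6 °C → α = 1.5×10⁻⁴ K⁻¹
Layer 4 at 1.9 °C → α = 0.74×10⁻⁴ K⁻¹
Layer 1: 2.6×10⁻⁴ × 1.1 × 290 = 0.08294 m
150 × 2.1×10⁻⁴ × 0.26 = 0.00819 m
Layer 3: 0.34 × 1.5×10⁻⁴ × 560 = 0.02856 m
1000–2000 m: 0.69 × 1000 × 0.74×10⁻⁴ = 0.05106 m
Δh = 0.08294 + 0.00819 + 0.02856 + 0.05106 = 0.17075 m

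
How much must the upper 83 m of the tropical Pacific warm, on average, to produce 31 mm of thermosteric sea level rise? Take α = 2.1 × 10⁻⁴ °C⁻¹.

about 1.78 K

ΔT = Δh/(αH) = 0.031 / (2.1×10⁻⁴ × 83) ≈ 1.779 K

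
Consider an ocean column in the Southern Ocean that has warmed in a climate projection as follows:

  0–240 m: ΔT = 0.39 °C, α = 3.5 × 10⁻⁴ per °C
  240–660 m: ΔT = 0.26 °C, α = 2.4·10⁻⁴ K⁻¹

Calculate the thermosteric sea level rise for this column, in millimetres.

Δh = 59 mm

0–240 m: 240 × 0.39 × 3.5×10⁻⁴ = 0.03276 m
420 × 0.26 × 2.4×10⁻⁴ = 0.026208 m
Δh = 0.03276 + 0.026208 = 0.058968 m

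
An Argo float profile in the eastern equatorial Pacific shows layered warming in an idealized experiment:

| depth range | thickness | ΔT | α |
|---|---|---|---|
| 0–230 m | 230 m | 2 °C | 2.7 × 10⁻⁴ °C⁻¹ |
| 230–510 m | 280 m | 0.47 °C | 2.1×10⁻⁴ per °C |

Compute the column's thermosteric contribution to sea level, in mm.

230 × 2.7×10⁻⁴ × 2 = 0.12420 m
230–510 m: 280 × 2.1×10⁻⁴ × 0.47 = 0.027636 m
Δh = 0.12420 + 0.027636 = 0.151836 m ≈ 152 mm

152 mm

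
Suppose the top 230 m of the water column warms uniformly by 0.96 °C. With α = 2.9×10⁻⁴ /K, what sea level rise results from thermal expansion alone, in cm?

Δh = 6.40 cm

Δh = αΔT·H = 2.9×10⁻⁴ × 0.96 × 230 = 0.064032 m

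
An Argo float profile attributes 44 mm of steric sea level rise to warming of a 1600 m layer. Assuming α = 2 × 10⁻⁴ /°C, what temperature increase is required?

about 0.14 K

ΔT = Δh/(αH) = 0.044 / (2×10⁻⁴ × 1600) = 0.1375 K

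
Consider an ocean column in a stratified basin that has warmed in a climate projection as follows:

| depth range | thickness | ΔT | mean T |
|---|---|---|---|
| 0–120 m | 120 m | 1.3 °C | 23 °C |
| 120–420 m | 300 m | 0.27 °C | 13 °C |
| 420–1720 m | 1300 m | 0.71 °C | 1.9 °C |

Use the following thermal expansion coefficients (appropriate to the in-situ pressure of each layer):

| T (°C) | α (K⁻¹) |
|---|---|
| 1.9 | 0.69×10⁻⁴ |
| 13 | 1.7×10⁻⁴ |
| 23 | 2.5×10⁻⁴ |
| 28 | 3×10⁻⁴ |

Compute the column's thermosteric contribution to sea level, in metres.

Layer 1 at 23 °C → α = 2.5×10⁻⁴ K⁻¹
Layer 2 at 13 °C → α = 1.7×10⁻⁴ K⁻¹
Layer 3 at 1.9 °C → α = 0.69×10⁻⁴ K⁻¹
0–120 m: 120 × 2.5×10⁻⁴ × 1.3 = 0.03900 m
Layer 2: 1.7×10⁻⁴ × 300 × 0.27 = 0.01377 m
0.71 × 1300 × 0.69×10⁻⁴ = 0.063687 m
Δh = 0.03900 + 0.01377 + 0.063687 = 0.116457 m

about 0.12 m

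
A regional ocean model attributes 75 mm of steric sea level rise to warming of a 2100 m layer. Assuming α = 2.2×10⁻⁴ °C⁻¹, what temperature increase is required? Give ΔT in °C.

ΔT = Δh/(αH) = 0.075 / (2.2×10⁻⁴ × 2100) ≈ 0.1623 °C

0.162 °C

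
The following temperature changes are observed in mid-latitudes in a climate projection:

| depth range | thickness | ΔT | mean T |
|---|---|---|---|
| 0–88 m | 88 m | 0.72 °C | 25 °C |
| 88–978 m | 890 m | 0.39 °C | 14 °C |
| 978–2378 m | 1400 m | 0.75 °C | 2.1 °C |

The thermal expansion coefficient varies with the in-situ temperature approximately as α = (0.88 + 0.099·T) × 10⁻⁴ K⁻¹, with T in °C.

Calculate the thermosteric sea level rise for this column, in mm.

Layer 1: α = (0.88 + 0.099×25)×10⁻⁴ = 3.355×10⁻⁴ K⁻¹
Layer 2: α = (0.88 + 0.099×14)×10⁻⁴ = 2.266×10⁻⁴ K⁻¹
Layer 3: α = (0.88 + 0.099×2.1)×10⁻⁴ = 1.0879×10⁻⁴ K⁻¹
0–88 m: 88 × 0.72 × 3.355×10⁻⁴ = 0.02125728 m
Layer 2: 890 × 2.266×10⁻⁴ × 0.39 = 0.07865286 m
Layer 3: 0.75 × 1.0879×10⁻⁴ × 1400 = 0.1142295 m
Δh = 0.02125728 + 0.07865286 + 0.1142295 = 0.21413964 m

210 mm of thermosteric rise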